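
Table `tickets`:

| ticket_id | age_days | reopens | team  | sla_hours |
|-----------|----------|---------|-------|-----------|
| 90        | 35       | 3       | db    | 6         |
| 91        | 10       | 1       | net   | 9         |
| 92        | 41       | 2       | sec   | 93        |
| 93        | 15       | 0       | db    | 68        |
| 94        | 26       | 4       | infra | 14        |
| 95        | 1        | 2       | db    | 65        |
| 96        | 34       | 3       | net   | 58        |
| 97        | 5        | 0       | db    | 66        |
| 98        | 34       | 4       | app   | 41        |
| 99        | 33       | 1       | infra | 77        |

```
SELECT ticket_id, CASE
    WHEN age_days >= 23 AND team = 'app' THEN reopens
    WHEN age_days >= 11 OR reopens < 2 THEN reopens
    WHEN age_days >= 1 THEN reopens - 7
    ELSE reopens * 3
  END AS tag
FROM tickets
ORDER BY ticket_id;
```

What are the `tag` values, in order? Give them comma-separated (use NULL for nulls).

3, 1, 2, 0, 4, -5, 3, 0, 4, 1

ticket_id=90: age_days >= 11 OR reopens < 2 → 3
ticket_id=91: age_days >= 11 OR reopens < 2 → 1
ticket_id=92: age_days >= 11 OR reopens < 2 → 2
ticket_id=93: age_days >= 11 OR reopens < 2 → 0
ticket_id=94: age_days >= 11 OR reopens < 2 → 4
ticket_id=95: age_days >= 1 → -5
ticket_id=96: age_days >= 11 OR reopens < 2 → 3
ticket_id=97: age_days >= 11 OR reopens < 2 → 0
ticket_id=98: age_days >= 23 AND team = 'app' → 4
ticket_id=99: age_days >= 11 OR reopens < 2 → 1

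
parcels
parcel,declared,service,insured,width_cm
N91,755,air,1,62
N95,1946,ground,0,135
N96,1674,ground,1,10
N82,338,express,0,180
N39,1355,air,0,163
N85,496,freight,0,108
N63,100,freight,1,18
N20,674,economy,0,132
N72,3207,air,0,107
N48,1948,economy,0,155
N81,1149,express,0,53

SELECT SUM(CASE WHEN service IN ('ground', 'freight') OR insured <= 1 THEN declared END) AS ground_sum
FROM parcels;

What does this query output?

13642

parcel=N91: ✓ → 755
parcel=N95: ✓ → 1946
parcel=N96: ✓ → 1674
parcel=N82: ✓ → 338
parcel=N39: ✓ → 1355
parcel=N85: ✓ → 496
parcel=N63: ✓ → 100
parcel=N20: ✓ → 674
parcel=N72: ✓ → 3207
parcel=N48: ✓ → 1948
parcel=N81: ✓ → 1149
ground_sum = 755 + 1946 + 1674 + 338 + 1355 + 496 + 100 + 674 + 3207 + 1948 + 1149 = 13642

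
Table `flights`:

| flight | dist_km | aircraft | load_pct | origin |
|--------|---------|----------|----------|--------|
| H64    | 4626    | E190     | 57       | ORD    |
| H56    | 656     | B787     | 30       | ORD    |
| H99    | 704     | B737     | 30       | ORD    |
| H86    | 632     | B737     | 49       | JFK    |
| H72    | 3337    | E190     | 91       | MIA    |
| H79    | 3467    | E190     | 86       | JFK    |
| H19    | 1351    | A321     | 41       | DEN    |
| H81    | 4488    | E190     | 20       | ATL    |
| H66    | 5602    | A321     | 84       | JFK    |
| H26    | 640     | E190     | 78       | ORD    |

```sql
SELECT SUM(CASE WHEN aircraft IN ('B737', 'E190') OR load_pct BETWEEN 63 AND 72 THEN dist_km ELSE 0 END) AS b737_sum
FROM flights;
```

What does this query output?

17894

flight=H64: ✓ → 4626
flight=H56: ✗
flight=H99: ✓ → 704
flight=H86: ✓ → 632
flight=H72: ✓ → 3337
flight=H79: ✓ → 3467
flight=H19: ✗
flight=H81: ✓ → 4488
flight=H66: ✗
flight=H26: ✓ → 640
b737_sum = 4626 + 704 + 632 + 3337 + 3467 + 4488 + 640 = 17894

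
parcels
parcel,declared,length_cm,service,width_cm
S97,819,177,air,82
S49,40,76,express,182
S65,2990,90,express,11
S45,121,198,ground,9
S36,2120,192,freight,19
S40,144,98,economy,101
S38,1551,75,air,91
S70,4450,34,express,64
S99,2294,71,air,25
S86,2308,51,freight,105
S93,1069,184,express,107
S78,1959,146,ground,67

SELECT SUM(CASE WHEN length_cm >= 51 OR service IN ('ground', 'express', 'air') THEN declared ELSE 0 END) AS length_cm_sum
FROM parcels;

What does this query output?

parcel=S97: ✓ → 819
parcel=S49: ✓ → 40
parcel=S65: ✓ → 2990
parcel=S45: ✓ → 121
parcel=S36: ✓ → 2120
parcel=S40: ✓ → 144
parcel=S38: ✓ → 1551
parcel=S70: ✓ → 4450
parcel=S99: ✓ → 2294
parcel=S86: ✓ → 2308
parcel=S93: ✓ → 1069
parcel=S78: ✓ → 1959
length_cm_sum = 819 + 40 + 2990 + 121 + 2120 + 144 + 1551 + 4450 + 2294 + 2308 + 1069 + 1959 = 19865

19865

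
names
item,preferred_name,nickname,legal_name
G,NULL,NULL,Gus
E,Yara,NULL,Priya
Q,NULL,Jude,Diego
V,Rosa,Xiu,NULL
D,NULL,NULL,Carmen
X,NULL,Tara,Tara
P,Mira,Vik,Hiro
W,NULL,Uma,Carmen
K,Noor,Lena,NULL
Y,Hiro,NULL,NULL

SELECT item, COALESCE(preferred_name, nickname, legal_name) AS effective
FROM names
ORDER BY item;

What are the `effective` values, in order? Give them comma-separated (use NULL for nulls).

item=D: preferred_name=NULL, nickname=NULL, legal_name=Carmen → Carmen
item=E: preferred_name=Yara → Yara
item=G: preferred_name=NULL, nickname=NULL, legal_name=Gus → Gus
item=K: preferred_name=Noor → Noor
item=P: preferred_name=Mira → Mira
item=Q: preferred_name=NULL, nickname=Jude → Jude
item=V: preferred_name=Rosa → Rosa
item=W: preferred_name=NULL, nickname=Uma → Uma
item=X: preferred_name=NULL, nickname=Tara → Tara
item=Y: preferred_name=Hiro → Hiro

Carmen, Yara, Gus, Noor, Mira, Jude, Rosa, Uma, Tara, Hiro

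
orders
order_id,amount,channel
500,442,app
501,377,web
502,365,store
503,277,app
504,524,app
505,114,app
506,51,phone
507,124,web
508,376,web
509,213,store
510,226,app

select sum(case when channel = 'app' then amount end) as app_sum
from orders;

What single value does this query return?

order_id=500: ✓ → 442
order_id=501: ✗
order_id=502: ✗
order_id=503: ✓ → 277
order_id=504: ✓ → 524
order_id=505: ✓ → 114
order_id=506: ✗
order_id=507: ✗
order_id=508: ✗
order_id=509: ✗
order_id=510: ✓ → 226
app_sum = 442 + 277 + 524 + 114 + 226 = 1583

1583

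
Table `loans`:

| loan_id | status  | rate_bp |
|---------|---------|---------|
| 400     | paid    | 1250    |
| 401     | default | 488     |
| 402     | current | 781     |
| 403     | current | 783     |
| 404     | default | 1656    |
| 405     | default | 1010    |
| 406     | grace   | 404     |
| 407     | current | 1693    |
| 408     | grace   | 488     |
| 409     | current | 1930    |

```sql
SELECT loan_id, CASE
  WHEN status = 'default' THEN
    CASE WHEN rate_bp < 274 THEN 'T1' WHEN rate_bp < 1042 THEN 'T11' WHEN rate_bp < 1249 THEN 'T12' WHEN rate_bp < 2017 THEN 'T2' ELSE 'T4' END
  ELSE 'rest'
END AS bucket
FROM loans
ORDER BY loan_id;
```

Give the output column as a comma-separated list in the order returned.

rest, T11, rest, rest, T2, T11, rest, rest, rest, rest

loan_id=400: status='paid' → outer ELSE → rest
loan_id=401: status='default' → inner[rate_bp < 1042] → T11
loan_id=402: status='current' → outer ELSE → rest
loan_id=403: status='current' → outer ELSE → rest
loan_id=404: status='default' → inner[rate_bp < 2017] → T2
loan_id=405: status='default' → inner[rate_bp < 1042] → T11
loan_id=406: status='grace' → outer ELSE → rest
loan_id=407: status='current' → outer ELSE → rest
loan_id=408: status='grace' → outer ELSE → rest
loan_id=409: status='current' → outer ELSE → rest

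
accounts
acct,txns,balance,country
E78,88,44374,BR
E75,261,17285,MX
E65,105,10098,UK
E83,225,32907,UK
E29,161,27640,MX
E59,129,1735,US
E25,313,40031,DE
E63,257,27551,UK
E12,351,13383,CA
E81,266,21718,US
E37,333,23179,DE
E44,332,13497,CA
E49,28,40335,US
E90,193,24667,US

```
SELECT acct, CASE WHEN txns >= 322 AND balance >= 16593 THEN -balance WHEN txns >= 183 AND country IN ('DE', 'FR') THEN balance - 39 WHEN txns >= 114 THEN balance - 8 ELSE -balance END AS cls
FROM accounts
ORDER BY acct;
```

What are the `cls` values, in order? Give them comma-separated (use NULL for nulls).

acct=E12: txns >= 114 → 13375
acct=E25: txns >= 183 AND country IN ('DE', 'FR') → 39992
acct=E29: txns >= 114 → 27632
acct=E37: txns >= 322 AND balance >= 16593 → -23179
acct=E44: txns >= 114 → 13489
acct=E49: ELSE → -40335
acct=E59: txns >= 114 → 1727
acct=E63: txns >= 114 → 27543
acct=E65: ELSE → -10098
acct=E75: txns >= 114 → 17277
acct=E78: ELSE → -44374
acct=E81: txns >= 114 → 21710
acct=E83: txns >= 114 → 32899
acct=E90: txns >= 114 → 24659

13375, 39992, 27632, -23179, 13489, -40335, 1727, 27543, -10098, 17277, -44374, 21710, 32899, 24659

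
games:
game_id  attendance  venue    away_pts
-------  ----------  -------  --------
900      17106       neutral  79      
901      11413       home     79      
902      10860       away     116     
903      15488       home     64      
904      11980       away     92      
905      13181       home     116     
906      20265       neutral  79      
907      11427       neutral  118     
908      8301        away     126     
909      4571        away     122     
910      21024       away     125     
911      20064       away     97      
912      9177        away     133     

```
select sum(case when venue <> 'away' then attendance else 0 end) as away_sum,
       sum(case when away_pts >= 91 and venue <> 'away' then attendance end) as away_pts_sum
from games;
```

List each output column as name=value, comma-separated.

[away_sum: venue <> 'away']
game_id=900: ✓ → 17106
game_id=901: ✓ → 11413
game_id=902: ✗
game_id=903: ✓ → 15488
game_id=904: ✗
game_id=905: ✓ → 13181
game_id=906: ✓ → 20265
game_id=907: ✓ → 11427
game_id=908: ✗
game_id=909: ✗
game_id=910: ✗
game_id=911: ✗
game_id=912: ✗
away_sum = 17106 + 11413 + 15488 + 13181 + 20265 + 11427 = 88880
—
[away_pts_sum: away_pts >= 91 and venue <> 'away']
game_id=900: ✗
game_id=901: ✗
game_id=902: ✗
game_id=903: ✗
game_id=904: ✗
game_id=905: ✓ → 13181
game_id=906: ✗
game_id=907: ✓ → 11427
game_id=908: ✗
game_id=909: ✗
game_id=910: ✗
game_id=911: ✗
game_id=912: ✗
away_pts_sum = 13181 + 11427 = 24608

away_sum=88880, away_pts_sum=24608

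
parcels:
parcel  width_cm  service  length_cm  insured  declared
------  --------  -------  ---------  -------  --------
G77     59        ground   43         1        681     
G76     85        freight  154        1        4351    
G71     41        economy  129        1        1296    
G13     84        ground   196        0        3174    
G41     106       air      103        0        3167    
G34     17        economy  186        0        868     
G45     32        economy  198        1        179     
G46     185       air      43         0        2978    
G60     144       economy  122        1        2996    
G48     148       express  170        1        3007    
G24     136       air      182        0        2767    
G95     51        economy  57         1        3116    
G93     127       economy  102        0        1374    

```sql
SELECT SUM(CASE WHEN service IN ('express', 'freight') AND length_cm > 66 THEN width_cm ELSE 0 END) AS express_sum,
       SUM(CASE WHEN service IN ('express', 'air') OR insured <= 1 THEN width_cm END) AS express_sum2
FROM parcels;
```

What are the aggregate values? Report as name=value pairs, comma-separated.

express_sum=233, express_sum2=1215

[express_sum: service IN ('express', 'freight') AND length_cm > 66]
parcel=G77: ✗
parcel=G76: ✓ → 85
parcel=G71: ✗
parcel=G13: ✗
parcel=G41: ✗
parcel=G34: ✗
parcel=G45: ✗
parcel=G46: ✗
parcel=G60: ✗
parcel=G48: ✓ → 148
parcel=G24: ✗
parcel=G95: ✗
parcel=G93: ✗
express_sum = 85 + 148 = 233
—
[express_sum2: service IN ('express', 'air') OR insured <= 1]
parcel=G77: ✓ → 59
parcel=G76: ✓ → 85
parcel=G71: ✓ → 41
parcel=G13: ✓ → 84
parcel=G41: ✓ → 106
parcel=G34: ✓ → 17
parcel=G45: ✓ → 32
parcel=G46: ✓ → 185
parcel=G60: ✓ → 144
parcel=G48: ✓ → 148
parcel=G24: ✓ → 136
parcel=G95: ✓ → 51
parcel=G93: ✓ → 127
express_sum2 = 59 + 85 + 41 + 84 + 106 + 17 + 32 + 185 + 144 + 148 + 136 + 51 + 127 = 1215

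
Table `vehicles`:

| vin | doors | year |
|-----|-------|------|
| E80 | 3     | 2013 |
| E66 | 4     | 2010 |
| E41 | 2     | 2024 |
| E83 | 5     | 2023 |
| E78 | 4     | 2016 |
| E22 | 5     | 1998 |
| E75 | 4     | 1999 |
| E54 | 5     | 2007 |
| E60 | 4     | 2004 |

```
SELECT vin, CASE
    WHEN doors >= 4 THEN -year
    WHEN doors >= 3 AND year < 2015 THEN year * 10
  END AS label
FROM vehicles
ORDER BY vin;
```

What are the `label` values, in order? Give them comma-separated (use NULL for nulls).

-1998, NULL, -2007, -2004, -2010, -1999, -2016, 20130, -2023

vin=E22: doors >= 4 → -1998
vin=E41: (no match → NULL) → NULL
vin=E54: doors >= 4 → -2007
vin=E60: doors >= 4 → -2004
vin=E66: doors >= 4 → -2010
vin=E75: doors >= 4 → -1999
vin=E78: doors >= 4 → -2016
vin=E80: doors >= 3 AND year < 2015 → 20130
vin=E83: doors >= 4 → -2023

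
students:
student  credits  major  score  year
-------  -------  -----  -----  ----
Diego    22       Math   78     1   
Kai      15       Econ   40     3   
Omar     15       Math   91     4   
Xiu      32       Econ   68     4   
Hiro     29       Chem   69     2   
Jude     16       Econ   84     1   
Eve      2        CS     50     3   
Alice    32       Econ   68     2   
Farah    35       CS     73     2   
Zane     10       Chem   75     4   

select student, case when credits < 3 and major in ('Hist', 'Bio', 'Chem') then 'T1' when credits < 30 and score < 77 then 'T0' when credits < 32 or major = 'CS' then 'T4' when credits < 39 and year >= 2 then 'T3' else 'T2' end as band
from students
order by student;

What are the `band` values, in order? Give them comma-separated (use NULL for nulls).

student=Alice: credits < 39 and year >= 2 → T3
student=Diego: credits < 32 or major = 'CS' → T4
student=Eve: credits < 30 and score < 77 → T0
student=Farah: credits < 32 or major = 'CS' → T4
student=Hiro: credits < 30 and score < 77 → T0
student=Jude: credits < 32 or major = 'CS' → T4
student=Kai: credits < 30 and score < 77 → T0
student=Omar: credits < 32 or major = 'CS' → T4
student=Xiu: credits < 39 and year >= 2 → T3
student=Zane: credits < 30 and score < 77 → T0

T3, T4, T0, T4, T0, T4, T0, T4, T3, T0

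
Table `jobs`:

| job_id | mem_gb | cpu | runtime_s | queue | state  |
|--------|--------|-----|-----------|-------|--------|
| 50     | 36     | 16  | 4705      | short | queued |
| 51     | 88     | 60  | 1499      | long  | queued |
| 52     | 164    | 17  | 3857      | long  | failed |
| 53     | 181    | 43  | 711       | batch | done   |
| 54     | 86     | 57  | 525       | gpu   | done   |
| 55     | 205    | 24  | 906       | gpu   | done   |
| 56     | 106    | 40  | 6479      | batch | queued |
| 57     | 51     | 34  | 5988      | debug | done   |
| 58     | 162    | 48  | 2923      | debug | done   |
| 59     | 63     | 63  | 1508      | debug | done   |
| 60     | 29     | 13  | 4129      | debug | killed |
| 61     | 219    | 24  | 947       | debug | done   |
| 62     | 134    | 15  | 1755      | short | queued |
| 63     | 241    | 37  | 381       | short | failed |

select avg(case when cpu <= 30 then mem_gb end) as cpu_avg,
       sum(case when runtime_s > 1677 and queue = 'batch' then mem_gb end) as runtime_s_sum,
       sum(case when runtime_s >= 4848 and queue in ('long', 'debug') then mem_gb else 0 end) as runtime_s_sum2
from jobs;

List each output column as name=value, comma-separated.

[cpu_avg: cpu <= 30]
job_id=50: ✓ → 36
job_id=51: ✗
job_id=52: ✓ → 164
job_id=53: ✗
job_id=54: ✗
job_id=55: ✓ → 205
job_id=56: ✗
job_id=57: ✗
job_id=58: ✗
job_id=59: ✗
job_id=60: ✓ → 29
job_id=61: ✓ → 219
job_id=62: ✓ → 134
job_id=63: ✗
cpu_avg = (36 + 164 + 205 + 29 + 219 + 134) / 6 = 131.1666666667
—
[runtime_s_sum: runtime_s > 1677 and queue = 'batch']
job_id=50: ✗
job_id=51: ✗
job_id=52: ✗
job_id=53: ✗
job_id=54: ✗
job_id=55: ✗
job_id=56: ✓ → 106
job_id=57: ✗
job_id=58: ✗
job_id=59: ✗
job_id=60: ✗
job_id=61: ✗
job_id=62: ✗
job_id=63: ✗
runtime_s_sum = 106
—
[runtime_s_sum2: runtime_s >= 4848 and queue in ('long', 'debug')]
job_id=50: ✗
job_id=51: ✗
job_id=52: ✗
job_id=53: ✗
job_id=54: ✗
job_id=55: ✗
job_id=56: ✗
job_id=57: ✓ → 51
job_id=58: ✗
job_id=59: ✗
job_id=60: ✗
job_id=61: ✗
job_id=62: ✗
job_id=63: ✗
runtime_s_sum2 = 51

cpu_avg=131.1666666667, runtime_s_sum=106, runtime_s_sum2=51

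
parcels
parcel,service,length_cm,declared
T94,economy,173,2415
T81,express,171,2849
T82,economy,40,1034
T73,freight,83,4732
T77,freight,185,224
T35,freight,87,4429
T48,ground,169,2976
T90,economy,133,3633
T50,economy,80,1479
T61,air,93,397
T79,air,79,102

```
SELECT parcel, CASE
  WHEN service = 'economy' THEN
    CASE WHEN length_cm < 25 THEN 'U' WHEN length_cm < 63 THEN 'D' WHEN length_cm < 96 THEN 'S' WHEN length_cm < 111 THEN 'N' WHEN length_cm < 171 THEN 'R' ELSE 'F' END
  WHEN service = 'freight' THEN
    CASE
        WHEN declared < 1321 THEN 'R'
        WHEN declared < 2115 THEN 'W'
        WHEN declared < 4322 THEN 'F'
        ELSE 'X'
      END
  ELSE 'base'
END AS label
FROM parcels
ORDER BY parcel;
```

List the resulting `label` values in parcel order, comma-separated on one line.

parcel=T35: service='freight' → inner[ELSE] → X
parcel=T48: service='ground' → outer ELSE → base
parcel=T50: service='economy' → inner[length_cm < 96] → S
parcel=T61: service='air' → outer ELSE → base
parcel=T73: service='freight' → inner[ELSE] → X
parcel=T77: service='freight' → inner[declared < 1321] → R
parcel=T79: service='air' → outer ELSE → base
parcel=T81: service='express' → outer ELSE → base
parcel=T82: service='economy' → inner[length_cm < 63] → D
parcel=T90: service='economy' → inner[length_cm < 171] → R
parcel=T94: service='economy' → inner[ELSE] → F

X, base, S, base, X, R, base, base, D, R, F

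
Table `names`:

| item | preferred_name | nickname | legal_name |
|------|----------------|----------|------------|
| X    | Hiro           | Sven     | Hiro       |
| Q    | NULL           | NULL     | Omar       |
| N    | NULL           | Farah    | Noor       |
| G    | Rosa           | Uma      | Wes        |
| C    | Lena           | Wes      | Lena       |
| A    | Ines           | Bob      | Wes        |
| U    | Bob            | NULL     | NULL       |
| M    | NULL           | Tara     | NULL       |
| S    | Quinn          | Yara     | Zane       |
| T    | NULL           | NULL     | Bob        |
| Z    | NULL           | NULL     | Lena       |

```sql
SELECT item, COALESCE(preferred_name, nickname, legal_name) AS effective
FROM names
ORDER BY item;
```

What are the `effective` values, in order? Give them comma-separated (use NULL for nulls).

item=A: preferred_name=Ines → Ines
item=C: preferred_name=Lena → Lena
item=G: preferred_name=Rosa → Rosa
item=M: preferred_name=NULL, nickname=Tara → Tara
item=N: preferred_name=NULL, nickname=Farah → Farah
item=Q: preferred_name=NULL, nickname=NULL, legal_name=Omar → Omar
item=S: preferred_name=Quinn → Quinn
item=T: preferred_name=NULL, nickname=NULL, legal_name=Bob → Bob
item=U: preferred_name=Bob → Bob
item=X: preferred_name=Hiro → Hiro
item=Z: preferred_name=NULL, nickname=NULL, legal_name=Lena → Lena

Ines, Lena, Rosa, Tara, Farah, Omar, Quinn, Bob, Bob, Hiro, Lena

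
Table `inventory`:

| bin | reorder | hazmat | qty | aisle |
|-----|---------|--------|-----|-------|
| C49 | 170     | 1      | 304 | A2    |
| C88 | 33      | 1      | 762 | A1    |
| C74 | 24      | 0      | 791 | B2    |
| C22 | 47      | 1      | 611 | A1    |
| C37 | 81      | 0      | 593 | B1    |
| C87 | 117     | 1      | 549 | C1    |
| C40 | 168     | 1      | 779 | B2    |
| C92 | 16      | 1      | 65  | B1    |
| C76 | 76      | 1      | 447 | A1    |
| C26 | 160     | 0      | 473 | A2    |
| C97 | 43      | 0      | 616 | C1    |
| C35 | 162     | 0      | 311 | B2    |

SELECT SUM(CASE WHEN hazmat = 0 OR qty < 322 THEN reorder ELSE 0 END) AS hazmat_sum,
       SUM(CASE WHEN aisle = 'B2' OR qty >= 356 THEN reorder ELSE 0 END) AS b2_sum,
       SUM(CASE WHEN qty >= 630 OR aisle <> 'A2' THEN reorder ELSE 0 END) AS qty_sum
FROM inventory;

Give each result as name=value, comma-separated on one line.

hazmat_sum=656, b2_sum=911, qty_sum=767

[hazmat_sum: hazmat = 0 OR qty < 322]
bin=C49: ✓ → 170
bin=C88: ✗
bin=C74: ✓ → 24
bin=C22: ✗
bin=C37: ✓ → 81
bin=C87: ✗
bin=C40: ✗
bin=C92: ✓ → 16
bin=C76: ✗
bin=C26: ✓ → 160
bin=C97: ✓ → 43
bin=C35: ✓ → 162
hazmat_sum = 170 + 24 + 81 + 16 + 160 + 43 + 162 = 656
—
[b2_sum: aisle = 'B2' OR qty >= 356]
bin=C49: ✗
bin=C88: ✓ → 33
bin=C74: ✓ → 24
bin=C22: ✓ → 47
bin=C37: ✓ → 81
bin=C87: ✓ → 117
bin=C40: ✓ → 168
bin=C92: ✗
bin=C76: ✓ → 76
bin=C26: ✓ → 160
bin=C97: ✓ → 43
bin=C35: ✓ → 162
b2_sum = 33 + 24 + 47 + 81 + 117 + 168 + 76 + 160 + 43 + 162 = 911
—
[qty_sum: qty >= 630 OR aisle <> 'A2']
bin=C49: ✗
bin=C88: ✓ → 33
bin=C74: ✓ → 24
bin=C22: ✓ → 47
bin=C37: ✓ → 81
bin=C87: ✓ → 117
bin=C40: ✓ → 168
bin=C92: ✓ → 16
bin=C76: ✓ → 76
bin=C26: ✗
bin=C97: ✓ → 43
bin=C35: ✓ → 162
qty_sum = 33 + 24 + 47 + 81 + 117 + 168 + 16 + 76 + 43 + 162 = 767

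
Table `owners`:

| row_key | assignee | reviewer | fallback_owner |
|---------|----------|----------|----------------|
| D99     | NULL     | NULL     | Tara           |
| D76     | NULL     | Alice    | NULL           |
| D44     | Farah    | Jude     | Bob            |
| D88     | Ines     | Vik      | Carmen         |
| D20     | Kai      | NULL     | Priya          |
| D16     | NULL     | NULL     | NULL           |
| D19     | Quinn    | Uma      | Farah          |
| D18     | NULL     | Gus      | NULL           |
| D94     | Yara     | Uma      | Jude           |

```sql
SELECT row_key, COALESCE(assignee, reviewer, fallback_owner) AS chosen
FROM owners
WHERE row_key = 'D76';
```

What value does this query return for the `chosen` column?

row_key = D76: assignee=NULL, reviewer=Alice, fallback_owner=NULL.
assignee=NULL, reviewer=Alice → Alice

Alice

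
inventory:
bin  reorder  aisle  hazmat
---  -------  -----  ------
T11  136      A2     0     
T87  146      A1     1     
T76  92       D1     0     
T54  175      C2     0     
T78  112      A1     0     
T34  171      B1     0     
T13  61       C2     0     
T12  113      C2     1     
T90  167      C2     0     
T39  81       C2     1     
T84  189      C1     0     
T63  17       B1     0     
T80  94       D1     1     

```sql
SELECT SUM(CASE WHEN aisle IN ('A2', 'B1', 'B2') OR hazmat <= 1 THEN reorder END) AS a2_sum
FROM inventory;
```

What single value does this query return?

bin=T11: ✓ → 136
bin=T87: ✓ → 146
bin=T76: ✓ → 92
bin=T54: ✓ → 175
bin=T78: ✓ → 112
bin=T34: ✓ → 171
bin=T13: ✓ → 61
bin=T12: ✓ → 113
bin=T90: ✓ → 167
bin=T39: ✓ → 81
bin=T84: ✓ → 189
bin=T63: ✓ → 17
bin=T80: ✓ → 94
a2_sum = 136 + 146 + 92 + 175 + 112 + 171 + 61 + 113 + 167 + 81 + 189 + 17 + 94 = 1554

1554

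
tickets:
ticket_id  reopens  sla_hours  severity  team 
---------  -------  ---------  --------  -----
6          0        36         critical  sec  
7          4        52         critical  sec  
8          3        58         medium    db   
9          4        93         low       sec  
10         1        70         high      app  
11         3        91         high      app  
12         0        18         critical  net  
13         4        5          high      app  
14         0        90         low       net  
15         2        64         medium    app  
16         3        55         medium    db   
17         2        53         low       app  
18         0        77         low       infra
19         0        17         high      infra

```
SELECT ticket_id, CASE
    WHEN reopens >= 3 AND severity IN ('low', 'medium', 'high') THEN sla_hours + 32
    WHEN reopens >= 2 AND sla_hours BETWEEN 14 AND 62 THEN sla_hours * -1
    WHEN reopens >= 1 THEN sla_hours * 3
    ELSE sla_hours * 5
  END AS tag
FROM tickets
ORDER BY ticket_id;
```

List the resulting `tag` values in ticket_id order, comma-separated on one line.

180, -52, 90, 125, 210, 123, 90, 37, 450, 192, 87, -53, 385, 85

ticket_id=6: ELSE → 180
ticket_id=7: reopens >= 2 AND sla_hours BETWEEN 14 AND 62 → -52
ticket_id=8: reopens >= 3 AND severity IN ('low', 'medium', 'high') → 90
ticket_id=9: reopens >= 3 AND severity IN ('low', 'medium', 'high') → 125
ticket_id=10: reopens >= 1 → 210
ticket_id=11: reopens >= 3 AND severity IN ('low', 'medium', 'high') → 123
ticket_id=12: ELSE → 90
ticket_id=13: reopens >= 3 AND severity IN ('low', 'medium', 'high') → 37
ticket_id=14: ELSE → 450
ticket_id=15: reopens >= 1 → 192
ticket_id=16: reopens >= 3 AND severity IN ('low', 'medium', 'high') → 87
ticket_id=17: reopens >= 2 AND sla_hours BETWEEN 14 AND 62 → -53
ticket_id=18: ELSE → 385
ticket_id=19: ELSE → 85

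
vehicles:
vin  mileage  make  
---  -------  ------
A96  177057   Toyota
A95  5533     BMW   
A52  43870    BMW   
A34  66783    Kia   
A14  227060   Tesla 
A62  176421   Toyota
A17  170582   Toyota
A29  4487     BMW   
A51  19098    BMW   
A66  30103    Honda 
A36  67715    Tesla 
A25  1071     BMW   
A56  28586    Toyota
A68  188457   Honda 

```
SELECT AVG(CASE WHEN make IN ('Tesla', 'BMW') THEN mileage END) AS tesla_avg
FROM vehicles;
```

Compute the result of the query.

52690.5714285714

vin=A96: ✗
vin=A95: ✓ → 5533
vin=A52: ✓ → 43870
vin=A34: ✗
vin=A14: ✓ → 227060
vin=A62: ✗
vin=A17: ✗
vin=A29: ✓ → 4487
vin=A51: ✓ → 19098
vin=A66: ✗
vin=A36: ✓ → 67715
vin=A25: ✓ → 1071
vin=A56: ✗
vin=A68: ✗
tesla_avg = (5533 + 43870 + 227060 + 4487 + 19098 + 67715 + 1071) / 7 = 52690.5714285714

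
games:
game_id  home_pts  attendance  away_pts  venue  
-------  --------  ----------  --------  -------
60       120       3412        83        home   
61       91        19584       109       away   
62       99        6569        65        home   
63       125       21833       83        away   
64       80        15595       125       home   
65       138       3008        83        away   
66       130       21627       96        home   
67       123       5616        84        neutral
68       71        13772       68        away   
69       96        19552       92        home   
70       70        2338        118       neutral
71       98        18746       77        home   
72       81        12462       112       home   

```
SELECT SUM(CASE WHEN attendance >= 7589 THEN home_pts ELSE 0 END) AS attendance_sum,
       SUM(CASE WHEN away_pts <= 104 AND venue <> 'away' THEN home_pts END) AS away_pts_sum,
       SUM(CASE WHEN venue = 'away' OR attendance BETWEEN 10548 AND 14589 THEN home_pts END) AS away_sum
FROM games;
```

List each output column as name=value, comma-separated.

attendance_sum=772, away_pts_sum=666, away_sum=506

[attendance_sum: attendance >= 7589]
game_id=60: ✗
game_id=61: ✓ → 91
game_id=62: ✗
game_id=63: ✓ → 125
game_id=64: ✓ → 80
game_id=65: ✗
game_id=66: ✓ → 130
game_id=67: ✗
game_id=68: ✓ → 71
game_id=69: ✓ → 96
game_id=70: ✗
game_id=71: ✓ → 98
game_id=72: ✓ → 81
attendance_sum = 91 + 125 + 80 + 130 + 71 + 96 + 98 + 81 = 772
—
[away_pts_sum: away_pts <= 104 AND venue <> 'away']
game_id=60: ✓ → 120
game_id=61: ✗
game_id=62: ✓ → 99
game_id=63: ✗
game_id=64: ✗
game_id=65: ✗
game_id=66: ✓ → 130
game_id=67: ✓ → 123
game_id=68: ✗
game_id=69: ✓ → 96
game_id=70: ✗
game_id=71: ✓ → 98
game_id=72: ✗
away_pts_sum = 120 + 99 + 130 + 123 + 96 + 98 = 666
—
[away_sum: venue = 'away' OR attendance BETWEEN 10548 AND 14589]
game_id=60: ✗
game_id=61: ✓ → 91
game_id=62: ✗
game_id=63: ✓ → 125
game_id=64: ✗
game_id=65: ✓ → 138
game_id=66: ✗
game_id=67: ✗
game_id=68: ✓ → 71
game_id=69: ✗
game_id=70: ✗
game_id=71: ✗
game_id=72: ✓ → 81
away_sum = 91 + 125 + 138 + 71 + 81 = 506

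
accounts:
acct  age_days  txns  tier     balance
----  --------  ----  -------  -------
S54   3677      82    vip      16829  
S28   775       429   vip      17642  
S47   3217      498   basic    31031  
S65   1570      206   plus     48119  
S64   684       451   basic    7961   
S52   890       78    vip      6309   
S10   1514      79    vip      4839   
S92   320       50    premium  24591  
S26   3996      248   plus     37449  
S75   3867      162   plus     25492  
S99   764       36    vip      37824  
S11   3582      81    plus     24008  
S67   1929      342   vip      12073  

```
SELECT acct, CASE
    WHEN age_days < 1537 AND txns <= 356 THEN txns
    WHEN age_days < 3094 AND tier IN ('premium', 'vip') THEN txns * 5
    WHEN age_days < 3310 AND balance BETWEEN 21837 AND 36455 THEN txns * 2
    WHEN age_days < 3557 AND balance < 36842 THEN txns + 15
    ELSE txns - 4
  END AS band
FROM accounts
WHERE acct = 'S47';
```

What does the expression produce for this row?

996

acct = S47: age_days=3217, txns=498, tier=basic, balance=31031.
age_days < 1537 AND txns <= 356 → false
age_days < 3094 AND tier IN ('premium', 'vip') → false
age_days < 3310 AND balance BETWEEN 21837 AND 36455 → true → 996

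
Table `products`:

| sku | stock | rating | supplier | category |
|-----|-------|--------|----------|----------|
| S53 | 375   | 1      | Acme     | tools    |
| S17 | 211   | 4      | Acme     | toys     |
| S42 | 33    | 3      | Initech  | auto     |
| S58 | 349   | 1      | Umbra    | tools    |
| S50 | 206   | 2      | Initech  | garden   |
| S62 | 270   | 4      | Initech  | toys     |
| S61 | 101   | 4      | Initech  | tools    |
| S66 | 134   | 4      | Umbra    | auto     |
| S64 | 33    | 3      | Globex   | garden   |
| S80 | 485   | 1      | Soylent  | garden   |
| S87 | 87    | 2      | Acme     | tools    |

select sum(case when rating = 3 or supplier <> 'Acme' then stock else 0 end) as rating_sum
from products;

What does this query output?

1611

sku=S53: ✗
sku=S17: ✗
sku=S42: ✓ → 33
sku=S58: ✓ → 349
sku=S50: ✓ → 206
sku=S62: ✓ → 270
sku=S61: ✓ → 101
sku=S66: ✓ → 134
sku=S64: ✓ → 33
sku=S80: ✓ → 485
sku=S87: ✗
rating_sum = 33 + 349 + 206 + 270 + 101 + 134 + 33 + 485 = 1611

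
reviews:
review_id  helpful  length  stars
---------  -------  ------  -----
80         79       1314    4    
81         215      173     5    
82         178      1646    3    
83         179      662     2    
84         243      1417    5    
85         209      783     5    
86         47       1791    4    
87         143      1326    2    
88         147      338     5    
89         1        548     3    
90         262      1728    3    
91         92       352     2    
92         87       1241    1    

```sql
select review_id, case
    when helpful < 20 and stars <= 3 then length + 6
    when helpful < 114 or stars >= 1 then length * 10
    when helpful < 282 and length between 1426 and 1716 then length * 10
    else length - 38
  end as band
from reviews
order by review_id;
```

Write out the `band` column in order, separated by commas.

13140, 1730, 16460, 6620, 14170, 7830, 17910, 13260, 3380, 554, 17280, 3520, 12410

review_id=80: helpful < 114 or stars >= 1 → 13140
review_id=81: helpful < 114 or stars >= 1 → 1730
review_id=82: helpful < 114 or stars >= 1 → 16460
review_id=83: helpful < 114 or stars >= 1 → 6620
review_id=84: helpful < 114 or stars >= 1 → 14170
review_id=85: helpful < 114 or stars >= 1 → 7830
review_id=86: helpful < 114 or stars >= 1 → 17910
review_id=87: helpful < 114 or stars >= 1 → 13260
review_id=88: helpful < 114 or stars >= 1 → 3380
review_id=89: helpful < 20 and stars <= 3 → 554
review_id=90: helpful < 114 or stars >= 1 → 17280
review_id=91: helpful < 114 or stars >= 1 → 3520
review_id=92: helpful < 114 or stars >= 1 → 12410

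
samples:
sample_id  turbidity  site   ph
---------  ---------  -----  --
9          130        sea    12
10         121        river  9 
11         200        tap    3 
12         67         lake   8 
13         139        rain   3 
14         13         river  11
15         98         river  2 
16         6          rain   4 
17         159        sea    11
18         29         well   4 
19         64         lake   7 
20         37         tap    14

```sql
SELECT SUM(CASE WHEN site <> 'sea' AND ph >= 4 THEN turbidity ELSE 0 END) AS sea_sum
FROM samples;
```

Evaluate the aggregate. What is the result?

sample_id=9: ✗
sample_id=10: ✓ → 121
sample_id=11: ✗
sample_id=12: ✓ → 67
sample_id=13: ✗
sample_id=14: ✓ → 13
sample_id=15: ✗
sample_id=16: ✓ → 6
sample_id=17: ✗
sample_id=18: ✓ → 29
sample_id=19: ✓ → 64
sample_id=20: ✓ → 37
sea_sum = 121 + 67 + 13 + 6 + 29 + 64 + 37 = 337

337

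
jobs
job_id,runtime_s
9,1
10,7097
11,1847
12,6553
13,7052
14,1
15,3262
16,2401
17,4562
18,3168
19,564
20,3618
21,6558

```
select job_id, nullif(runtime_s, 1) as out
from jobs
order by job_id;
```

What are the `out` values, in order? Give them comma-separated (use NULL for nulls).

NULL, 7097, 1847, 6553, 7052, NULL, 3262, 2401, 4562, 3168, 564, 3618, 6558

job_id=9: runtime_s=1 vs 1: equal → NULL
job_id=10: runtime_s=7097 vs 1: differ → 7097
job_id=11: runtime_s=1847 vs 1: differ → 1847
job_id=12: runtime_s=6553 vs 1: differ → 6553
job_id=13: runtime_s=7052 vs 1: differ → 7052
job_id=14: runtime_s=1 vs 1: equal → NULL
job_id=15: runtime_s=3262 vs 1: differ → 3262
job_id=16: runtime_s=2401 vs 1: differ → 2401
job_id=17: runtime_s=4562 vs 1: differ → 4562
job_id=18: runtime_s=3168 vs 1: differ → 3168
job_id=19: runtime_s=564 vs 1: differ → 564
job_id=20: runtime_s=3618 vs 1: differ → 3618
job_id=21: runtime_s=6558 vs 1: differ → 6558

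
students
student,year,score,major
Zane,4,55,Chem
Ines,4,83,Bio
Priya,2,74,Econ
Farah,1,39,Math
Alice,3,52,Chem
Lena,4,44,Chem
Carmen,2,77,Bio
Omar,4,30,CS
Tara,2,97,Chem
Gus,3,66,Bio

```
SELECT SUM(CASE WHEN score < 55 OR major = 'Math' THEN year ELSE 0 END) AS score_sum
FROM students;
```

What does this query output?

12

student=Zane: ✗
student=Ines: ✗
student=Priya: ✗
student=Farah: ✓ → 1
student=Alice: ✓ → 3
student=Lena: ✓ → 4
student=Carmen: ✗
student=Omar: ✓ → 4
student=Tara: ✗
student=Gus: ✗
score_sum = 1 + 3 + 4 + 4 = 12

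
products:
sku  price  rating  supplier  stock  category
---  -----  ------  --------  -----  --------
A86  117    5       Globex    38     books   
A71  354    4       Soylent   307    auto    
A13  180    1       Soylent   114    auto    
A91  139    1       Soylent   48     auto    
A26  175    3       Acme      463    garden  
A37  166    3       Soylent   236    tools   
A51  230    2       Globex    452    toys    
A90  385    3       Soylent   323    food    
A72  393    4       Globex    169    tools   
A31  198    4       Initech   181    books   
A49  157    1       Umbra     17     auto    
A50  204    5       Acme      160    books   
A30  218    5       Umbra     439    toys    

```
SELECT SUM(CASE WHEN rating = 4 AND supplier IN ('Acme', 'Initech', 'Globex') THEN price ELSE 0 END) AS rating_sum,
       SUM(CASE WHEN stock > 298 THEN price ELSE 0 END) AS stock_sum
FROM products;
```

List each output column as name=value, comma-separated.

[rating_sum: rating = 4 AND supplier IN ('Acme', 'Initech', 'Globex')]
sku=A86: ✗
sku=A71: ✗
sku=A13: ✗
sku=A91: ✗
sku=A26: ✗
sku=A37: ✗
sku=A51: ✗
sku=A90: ✗
sku=A72: ✓ → 393
sku=A31: ✓ → 198
sku=A49: ✗
sku=A50: ✗
sku=A30: ✗
rating_sum = 393 + 198 = 591
—
[stock_sum: stock > 298]
sku=A86: ✗
sku=A71: ✓ → 354
sku=A13: ✗
sku=A91: ✗
sku=A26: ✓ → 175
sku=A37: ✗
sku=A51: ✓ → 230
sku=A90: ✓ → 385
sku=A72: ✗
sku=A31: ✗
sku=A49: ✗
sku=A50: ✗
sku=A30: ✓ → 218
stock_sum = 354 + 175 + 230 + 385 + 218 = 1362

rating_sum=591, stock_sum=1362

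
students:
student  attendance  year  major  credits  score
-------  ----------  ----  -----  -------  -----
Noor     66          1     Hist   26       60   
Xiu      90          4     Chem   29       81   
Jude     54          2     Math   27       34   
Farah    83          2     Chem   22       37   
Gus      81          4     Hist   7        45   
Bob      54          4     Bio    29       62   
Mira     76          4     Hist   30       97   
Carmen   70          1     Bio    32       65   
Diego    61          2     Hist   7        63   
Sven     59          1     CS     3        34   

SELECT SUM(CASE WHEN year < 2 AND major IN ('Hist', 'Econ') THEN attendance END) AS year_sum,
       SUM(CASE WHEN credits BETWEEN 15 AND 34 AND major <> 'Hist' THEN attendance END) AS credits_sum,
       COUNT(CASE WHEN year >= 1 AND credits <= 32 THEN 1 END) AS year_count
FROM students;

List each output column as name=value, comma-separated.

year_sum=66, credits_sum=351, year_count=10

[year_sum: year < 2 AND major IN ('Hist', 'Econ')]
student=Noor: ✓ → 66
student=Xiu: ✗
student=Jude: ✗
student=Farah: ✗
student=Gus: ✗
student=Bob: ✗
student=Mira: ✗
student=Carmen: ✗
student=Diego: ✗
student=Sven: ✗
year_sum = 66
—
[credits_sum: credits BETWEEN 15 AND 34 AND major <> 'Hist']
student=Noor: ✗
student=Xiu: ✓ → 90
student=Jude: ✓ → 54
student=Farah: ✓ → 83
student=Gus: ✗
student=Bob: ✓ → 54
student=Mira: ✗
student=Carmen: ✓ → 70
student=Diego: ✗
student=Sven: ✗
credits_sum = 90 + 54 + 83 + 54 + 70 = 351
—
[year_count: year >= 1 AND credits <= 32]
student=Noor: ✓ → 1
student=Xiu: ✓ → 1
student=Jude: ✓ → 1
student=Farah: ✓ → 1
student=Gus: ✓ → 1
student=Bob: ✓ → 1
student=Mira: ✓ → 1
student=Carmen: ✓ → 1
student=Diego: ✓ → 1
student=Sven: ✓ → 1
year_count = COUNT(1, 1, 1, 1, 1, 1, 1, 1, 1, 1) = 10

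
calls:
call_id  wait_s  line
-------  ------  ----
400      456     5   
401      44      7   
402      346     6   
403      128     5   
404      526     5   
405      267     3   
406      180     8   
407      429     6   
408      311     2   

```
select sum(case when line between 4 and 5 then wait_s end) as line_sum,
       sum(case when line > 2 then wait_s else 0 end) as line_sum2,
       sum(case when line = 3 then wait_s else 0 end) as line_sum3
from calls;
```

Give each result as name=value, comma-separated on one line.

line_sum=1110, line_sum2=2376, line_sum3=267

[line_sum: line between 4 and 5]
call_id=400: ✓ → 456
call_id=401: ✗
call_id=402: ✗
call_id=403: ✓ → 128
call_id=404: ✓ → 526
call_id=405: ✗
call_id=406: ✗
call_id=407: ✗
call_id=408: ✗
line_sum = 456 + 128 + 526 = 1110
—
[line_sum2: line > 2]
call_id=400: ✓ → 456
call_id=401: ✓ → 44
call_id=402: ✓ → 346
call_id=403: ✓ → 128
call_id=404: ✓ → 526
call_id=405: ✓ → 267
call_id=406: ✓ → 180
call_id=407: ✓ → 429
call_id=408: ✗
line_sum2 = 456 + 44 + 346 + 128 + 526 + 267 + 180 + 429 = 2376
—
[line_sum3: line = 3]
call_id=400: ✗
call_id=401: ✗
call_id=402: ✗
call_id=403: ✗
call_id=404: ✗
call_id=405: ✓ → 267
call_id=406: ✗
call_id=407: ✗
call_id=408: ✗
line_sum3 = 267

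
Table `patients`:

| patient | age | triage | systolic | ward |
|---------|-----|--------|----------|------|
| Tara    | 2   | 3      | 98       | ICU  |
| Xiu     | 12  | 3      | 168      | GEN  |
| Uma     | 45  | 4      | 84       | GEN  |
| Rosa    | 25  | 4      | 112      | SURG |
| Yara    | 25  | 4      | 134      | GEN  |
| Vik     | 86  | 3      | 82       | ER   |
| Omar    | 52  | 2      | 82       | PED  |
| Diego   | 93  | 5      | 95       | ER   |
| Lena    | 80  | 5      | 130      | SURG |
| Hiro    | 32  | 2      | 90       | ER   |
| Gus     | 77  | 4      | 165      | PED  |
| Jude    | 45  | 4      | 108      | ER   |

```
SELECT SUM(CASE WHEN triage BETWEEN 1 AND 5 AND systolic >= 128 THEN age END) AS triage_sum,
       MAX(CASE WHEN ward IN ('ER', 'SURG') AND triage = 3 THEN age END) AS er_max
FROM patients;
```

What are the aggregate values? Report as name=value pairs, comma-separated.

[triage_sum: triage BETWEEN 1 AND 5 AND systolic >= 128]
patient=Tara: ✗
patient=Xiu: ✓ → 12
patient=Uma: ✗
patient=Rosa: ✗
patient=Yara: ✓ → 25
patient=Vik: ✗
patient=Omar: ✗
patient=Diego: ✗
patient=Lena: ✓ → 80
patient=Hiro: ✗
patient=Gus: ✓ → 77
patient=Jude: ✗
triage_sum = 12 + 25 + 80 + 77 = 194
—
[er_max: ward IN ('ER', 'SURG') AND triage = 3]
patient=Tara: ✗
patient=Xiu: ✗
patient=Uma: ✗
patient=Rosa: ✗
patient=Yara: ✗
patient=Vik: ✓ → 86
patient=Omar: ✗
patient=Diego: ✗
patient=Lena: ✗
patient=Hiro: ✗
patient=Gus: ✗
patient=Jude: ✗
er_max = MAX(86) = 86

triage_sum=194, er_max=86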